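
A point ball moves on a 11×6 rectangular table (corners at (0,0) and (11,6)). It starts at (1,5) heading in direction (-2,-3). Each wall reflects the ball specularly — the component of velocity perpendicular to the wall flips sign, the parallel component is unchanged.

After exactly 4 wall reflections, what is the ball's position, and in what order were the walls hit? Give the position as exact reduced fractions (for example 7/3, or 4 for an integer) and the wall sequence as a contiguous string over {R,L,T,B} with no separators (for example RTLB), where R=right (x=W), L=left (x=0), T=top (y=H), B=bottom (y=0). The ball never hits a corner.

1. t=1/2 → L at (0,7/2); v=(2,-3)
2. t=7/6 → B at (7/3,0); v=(2,3)
3. t=2 → T at (19/3,6); v=(2,-3)
4. t=2 → B at (31/3,0); v=(2,3)

Final position: (31/3,0)
Wall sequence: LBTB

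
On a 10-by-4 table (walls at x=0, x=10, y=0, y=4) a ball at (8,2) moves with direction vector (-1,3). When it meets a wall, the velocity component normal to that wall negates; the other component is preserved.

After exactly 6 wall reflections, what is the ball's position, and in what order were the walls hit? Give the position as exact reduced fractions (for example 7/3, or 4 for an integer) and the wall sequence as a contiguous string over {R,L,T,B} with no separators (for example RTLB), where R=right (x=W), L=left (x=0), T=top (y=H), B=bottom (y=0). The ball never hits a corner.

1. t=2/3 → T at (22/3,4); v=(-1,-3)
2. t=4/3 → B at (6,0); v=(-1,3)
3. t=4/3 → T at (14/3,4); v=(-1,-3)
4. t=4/3 → B at (10/3,0); v=(-1,3)
5. t=4/3 → T at (2,4); v=(-1,-3)
6. t=4/3 → B at (2/3,0); v=(-1,3)

Final position: (2/3,0)
Wall sequence: TBTBTB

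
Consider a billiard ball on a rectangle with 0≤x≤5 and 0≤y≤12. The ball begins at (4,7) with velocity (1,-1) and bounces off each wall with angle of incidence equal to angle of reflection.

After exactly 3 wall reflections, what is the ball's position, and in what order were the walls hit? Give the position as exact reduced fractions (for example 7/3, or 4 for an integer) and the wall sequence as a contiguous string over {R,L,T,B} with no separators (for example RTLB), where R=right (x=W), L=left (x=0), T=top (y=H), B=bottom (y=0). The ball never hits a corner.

1. t=1 → R at (5,6); v=(-1,-1)
2. t=5 → L at (0,1); v=(1,-1)
3. t=1 → B at (1,0); v=(1,1)

Final position: (1,0)
Wall sequence: RLB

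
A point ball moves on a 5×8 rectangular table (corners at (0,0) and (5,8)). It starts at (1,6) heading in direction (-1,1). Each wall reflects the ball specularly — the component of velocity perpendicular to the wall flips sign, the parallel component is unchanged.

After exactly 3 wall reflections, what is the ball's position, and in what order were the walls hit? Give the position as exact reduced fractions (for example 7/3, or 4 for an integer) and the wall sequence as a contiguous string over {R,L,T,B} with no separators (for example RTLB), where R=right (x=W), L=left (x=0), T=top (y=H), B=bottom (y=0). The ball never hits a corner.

1. t=1 → L at (0,7); v=(1,1)
2. t=1 → T at (1,8); v=(1,-1)
3. t=4 → R at (5,4); v=(-1,-1)

Final position: (5,4)
Wall sequence: LTR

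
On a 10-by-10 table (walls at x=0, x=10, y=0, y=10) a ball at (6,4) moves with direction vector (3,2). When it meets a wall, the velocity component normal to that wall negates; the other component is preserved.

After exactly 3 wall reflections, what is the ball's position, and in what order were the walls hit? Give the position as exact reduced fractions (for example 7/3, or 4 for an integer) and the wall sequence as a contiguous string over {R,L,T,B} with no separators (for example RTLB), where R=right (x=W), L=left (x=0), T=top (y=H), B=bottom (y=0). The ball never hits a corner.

Final position: (0,20/3)
Wall sequence: RTL

1. t=4/3 → R at (10,20/3); v=(-3,2)
2. t=5/3 → T at (5,10); v=(-3,-2)
3. t=5/3 → L at (0,20/3); v=(3,-2)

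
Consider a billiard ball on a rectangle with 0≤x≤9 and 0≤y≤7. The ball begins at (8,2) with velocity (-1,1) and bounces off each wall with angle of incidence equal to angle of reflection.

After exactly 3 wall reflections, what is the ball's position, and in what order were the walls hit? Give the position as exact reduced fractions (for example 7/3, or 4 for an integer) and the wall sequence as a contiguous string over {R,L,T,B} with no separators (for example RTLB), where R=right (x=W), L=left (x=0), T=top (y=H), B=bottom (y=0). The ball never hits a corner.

Final position: (4,0)
Wall sequence: TLB

1. t=5 → T at (3,7); v=(-1,-1)
2. t=3 → L at (0,4); v=(1,-1)
3. t=4 → B at (4,0); v=(1,1)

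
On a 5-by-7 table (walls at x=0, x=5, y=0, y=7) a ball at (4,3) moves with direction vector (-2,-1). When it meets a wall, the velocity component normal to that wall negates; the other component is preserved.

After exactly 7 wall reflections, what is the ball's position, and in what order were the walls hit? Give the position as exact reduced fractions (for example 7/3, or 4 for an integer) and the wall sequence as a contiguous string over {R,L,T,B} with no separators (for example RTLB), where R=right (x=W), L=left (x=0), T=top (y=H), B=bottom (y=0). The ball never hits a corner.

Final position: (0,5)
Wall sequence: LBRLRTL

1. t=2 → L at (0,1); v=(2,-1)
2. t=1 → B at (2,0); v=(2,1)
3. t=3/2 → R at (5,3/2); v=(-2,1)
4. t=5/2 → L at (0,4); v=(2,1)
5. t=5/2 → R at (5,13/2); v=(-2,1)
6. t=1/2 → T at (4,7); v=(-2,-1)
7. t=2 → L at (0,5); v=(2,-1)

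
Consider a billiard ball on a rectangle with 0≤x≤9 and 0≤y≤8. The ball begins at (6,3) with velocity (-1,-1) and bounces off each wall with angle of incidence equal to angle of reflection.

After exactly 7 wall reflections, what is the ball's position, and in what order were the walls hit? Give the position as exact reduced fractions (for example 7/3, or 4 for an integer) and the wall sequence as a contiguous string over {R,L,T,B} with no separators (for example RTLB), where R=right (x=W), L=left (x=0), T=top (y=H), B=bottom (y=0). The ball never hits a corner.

Final position: (3,8)
Wall sequence: BLTRBLT

1. t=3 → B at (3,0); v=(-1,1)
2. t=3 → L at (0,3); v=(1,1)
3. t=5 → T at (5,8); v=(1,-1)
4. t=4 → R at (9,4); v=(-1,-1)
5. t=4 → B at (5,0); v=(-1,1)
6. t=5 → L at (0,5); v=(1,1)
7. t=3 → T at (3,8); v=(1,-1)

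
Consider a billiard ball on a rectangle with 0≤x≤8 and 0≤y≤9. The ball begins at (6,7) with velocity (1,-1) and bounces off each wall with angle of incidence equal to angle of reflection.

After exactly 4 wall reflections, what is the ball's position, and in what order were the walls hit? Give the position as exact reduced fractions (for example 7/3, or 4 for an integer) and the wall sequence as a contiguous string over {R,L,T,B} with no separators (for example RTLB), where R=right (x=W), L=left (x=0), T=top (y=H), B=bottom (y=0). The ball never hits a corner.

1. t=2 → R at (8,5); v=(-1,-1)
2. t=5 → B at (3,0); v=(-1,1)
3. t=3 → L at (0,3); v=(1,1)
4. t=6 → T at (6,9); v=(1,-1)

Final position: (6,9)
Wall sequence: RBLT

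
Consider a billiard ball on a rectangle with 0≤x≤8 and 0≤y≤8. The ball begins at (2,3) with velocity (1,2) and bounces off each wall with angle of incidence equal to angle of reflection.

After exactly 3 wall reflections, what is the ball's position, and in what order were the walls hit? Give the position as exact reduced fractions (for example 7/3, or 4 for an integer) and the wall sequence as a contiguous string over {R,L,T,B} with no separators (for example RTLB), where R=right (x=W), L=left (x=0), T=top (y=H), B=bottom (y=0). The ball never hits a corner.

Final position: (15/2,0)
Wall sequence: TRB

1. t=5/2 → T at (9/2,8); v=(1,-2)
2. t=7/2 → R at (8,1); v=(-1,-2)
3. t=1/2 → B at (15/2,0); v=(-1,2)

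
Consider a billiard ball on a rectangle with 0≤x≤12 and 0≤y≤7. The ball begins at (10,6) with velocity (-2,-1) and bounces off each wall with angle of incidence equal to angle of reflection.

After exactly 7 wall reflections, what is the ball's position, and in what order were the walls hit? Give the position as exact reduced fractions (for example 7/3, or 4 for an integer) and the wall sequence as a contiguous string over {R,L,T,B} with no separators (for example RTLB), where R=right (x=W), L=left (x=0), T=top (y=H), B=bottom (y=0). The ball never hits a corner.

Final position: (12,3)
Wall sequence: LBRTLBR

1. t=5 → L at (0,1); v=(2,-1)
2. t=1 → B at (2,0); v=(2,1)
3. t=5 → R at (12,5); v=(-2,1)
4. t=2 → T at (8,7); v=(-2,-1)
5. t=4 → L at (0,3); v=(2,-1)
6. t=3 → B at (6,0); v=(2,1)
7. t=3 → R at (12,3); v=(-2,1)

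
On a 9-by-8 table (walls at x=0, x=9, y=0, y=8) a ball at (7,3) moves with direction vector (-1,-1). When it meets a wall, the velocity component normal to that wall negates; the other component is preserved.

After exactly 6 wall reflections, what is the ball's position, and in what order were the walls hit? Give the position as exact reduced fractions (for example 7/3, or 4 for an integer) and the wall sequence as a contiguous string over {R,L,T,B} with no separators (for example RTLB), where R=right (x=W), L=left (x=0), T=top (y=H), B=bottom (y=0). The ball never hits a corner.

Final position: (0,6)
Wall sequence: BLTRBL

1. t=3 → B at (4,0); v=(-1,1)
2. t=4 → L at (0,4); v=(1,1)
3. t=4 → T at (4,8); v=(1,-1)
4. t=5 → R at (9,3); v=(-1,-1)
5. t=3 → B at (6,0); v=(-1,1)
6. t=6 → L at (0,6); v=(1,1)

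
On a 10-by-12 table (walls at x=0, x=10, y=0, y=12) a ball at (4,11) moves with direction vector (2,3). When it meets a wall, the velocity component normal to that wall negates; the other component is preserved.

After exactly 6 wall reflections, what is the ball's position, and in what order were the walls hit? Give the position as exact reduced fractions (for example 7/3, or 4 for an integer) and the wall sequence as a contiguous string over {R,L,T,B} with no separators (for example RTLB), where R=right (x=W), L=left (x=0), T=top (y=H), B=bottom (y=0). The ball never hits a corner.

1. t=1/3 → T at (14/3,12); v=(2,-3)
2. t=8/3 → R at (10,4); v=(-2,-3)
3. t=4/3 → B at (22/3,0); v=(-2,3)
4. t=11/3 → L at (0,11); v=(2,3)
5. t=1/3 → T at (2/3,12); v=(2,-3)
6. t=4 → B at (26/3,0); v=(2,3)

Final position: (26/3,0)
Wall sequence: TRBLTB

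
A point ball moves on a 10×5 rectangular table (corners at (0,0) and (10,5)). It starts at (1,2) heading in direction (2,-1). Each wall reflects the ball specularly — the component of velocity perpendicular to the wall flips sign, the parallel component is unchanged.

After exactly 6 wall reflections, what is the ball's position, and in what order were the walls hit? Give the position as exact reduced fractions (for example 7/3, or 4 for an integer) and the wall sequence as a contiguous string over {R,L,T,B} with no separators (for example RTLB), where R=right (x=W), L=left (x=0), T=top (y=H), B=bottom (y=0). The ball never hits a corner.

Final position: (10,5/2)
Wall sequence: BRTLBR

1. t=2 → B at (5,0); v=(2,1)
2. t=5/2 → R at (10,5/2); v=(-2,1)
3. t=5/2 → T at (5,5); v=(-2,-1)
4. t=5/2 → L at (0,5/2); v=(2,-1)
5. t=5/2 → B at (5,0); v=(2,1)
6. t=5/2 → R at (10,5/2); v=(-2,1)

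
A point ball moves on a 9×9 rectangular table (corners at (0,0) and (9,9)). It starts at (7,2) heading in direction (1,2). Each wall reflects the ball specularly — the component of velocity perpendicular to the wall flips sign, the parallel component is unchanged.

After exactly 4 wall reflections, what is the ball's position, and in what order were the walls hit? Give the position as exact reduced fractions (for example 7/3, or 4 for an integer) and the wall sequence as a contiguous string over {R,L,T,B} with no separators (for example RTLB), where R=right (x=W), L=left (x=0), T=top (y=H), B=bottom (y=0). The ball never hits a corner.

1. t=2 → R at (9,6); v=(-1,2)
2. t=3/2 → T at (15/2,9); v=(-1,-2)
3. t=9/2 → B at (3,0); v=(-1,2)
4. t=3 → L at (0,6); v=(1,2)

Final position: (0,6)
Wall sequence: RTBL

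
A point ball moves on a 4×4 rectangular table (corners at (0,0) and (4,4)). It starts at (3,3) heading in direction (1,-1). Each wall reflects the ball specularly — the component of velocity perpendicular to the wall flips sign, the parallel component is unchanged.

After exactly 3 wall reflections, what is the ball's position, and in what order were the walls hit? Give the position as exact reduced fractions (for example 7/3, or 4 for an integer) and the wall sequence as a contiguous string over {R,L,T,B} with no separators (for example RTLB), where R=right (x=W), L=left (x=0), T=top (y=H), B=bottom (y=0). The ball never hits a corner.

Final position: (0,2)
Wall sequence: RBL

1. t=1 → R at (4,2); v=(-1,-1)
2. t=2 → B at (2,0); v=(-1,1)
3. t=2 → L at (0,2); v=(1,1)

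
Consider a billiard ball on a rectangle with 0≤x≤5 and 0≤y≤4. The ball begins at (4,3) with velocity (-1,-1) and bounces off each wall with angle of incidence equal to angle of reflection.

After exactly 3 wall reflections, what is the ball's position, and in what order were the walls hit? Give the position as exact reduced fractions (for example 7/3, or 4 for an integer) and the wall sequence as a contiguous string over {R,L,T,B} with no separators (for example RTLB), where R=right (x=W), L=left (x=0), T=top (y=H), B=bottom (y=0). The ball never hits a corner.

1. t=3 → B at (1,0); v=(-1,1)
2. t=1 → L at (0,1); v=(1,1)
3. t=3 → T at (3,4); v=(1,-1)

Final position: (3,4)
Wall sequence: BLT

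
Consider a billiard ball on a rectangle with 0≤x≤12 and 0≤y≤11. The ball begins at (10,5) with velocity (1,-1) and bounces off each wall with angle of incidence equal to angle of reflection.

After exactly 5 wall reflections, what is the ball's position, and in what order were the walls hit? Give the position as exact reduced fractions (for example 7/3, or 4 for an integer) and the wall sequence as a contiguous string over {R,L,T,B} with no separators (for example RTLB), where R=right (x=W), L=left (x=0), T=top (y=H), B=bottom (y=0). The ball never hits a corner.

1. t=2 → R at (12,3); v=(-1,-1)
2. t=3 → B at (9,0); v=(-1,1)
3. t=9 → L at (0,9); v=(1,1)
4. t=2 → T at (2,11); v=(1,-1)
5. t=10 → R at (12,1); v=(-1,-1)

Final position: (12,1)
Wall sequence: RBLTR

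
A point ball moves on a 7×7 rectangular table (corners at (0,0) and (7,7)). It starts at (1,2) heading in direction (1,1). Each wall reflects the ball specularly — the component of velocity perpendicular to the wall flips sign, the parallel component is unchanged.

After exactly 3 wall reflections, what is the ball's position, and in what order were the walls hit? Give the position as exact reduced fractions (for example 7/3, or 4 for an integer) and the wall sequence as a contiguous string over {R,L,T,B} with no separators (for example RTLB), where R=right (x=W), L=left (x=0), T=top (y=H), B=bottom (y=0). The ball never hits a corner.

1. t=5 → T at (6,7); v=(1,-1)
2. t=1 → R at (7,6); v=(-1,-1)
3. t=6 → B at (1,0); v=(-1,1)

Final position: (1,0)
Wall sequence: TRB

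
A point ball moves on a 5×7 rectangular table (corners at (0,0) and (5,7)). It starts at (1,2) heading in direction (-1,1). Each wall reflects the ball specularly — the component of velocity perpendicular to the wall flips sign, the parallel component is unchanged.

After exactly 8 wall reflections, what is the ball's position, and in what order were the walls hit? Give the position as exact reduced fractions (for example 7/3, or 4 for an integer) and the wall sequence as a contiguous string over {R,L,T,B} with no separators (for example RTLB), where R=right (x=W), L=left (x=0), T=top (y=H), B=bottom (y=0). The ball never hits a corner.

Final position: (0,5)
Wall sequence: LTRLBRTL

1. t=1 → L at (0,3); v=(1,1)
2. t=4 → T at (4,7); v=(1,-1)
3. t=1 → R at (5,6); v=(-1,-1)
4. t=5 → L at (0,1); v=(1,-1)
5. t=1 → B at (1,0); v=(1,1)
6. t=4 → R at (5,4); v=(-1,1)
7. t=3 → T at (2,7); v=(-1,-1)
8. t=2 → L at (0,5); v=(1,-1)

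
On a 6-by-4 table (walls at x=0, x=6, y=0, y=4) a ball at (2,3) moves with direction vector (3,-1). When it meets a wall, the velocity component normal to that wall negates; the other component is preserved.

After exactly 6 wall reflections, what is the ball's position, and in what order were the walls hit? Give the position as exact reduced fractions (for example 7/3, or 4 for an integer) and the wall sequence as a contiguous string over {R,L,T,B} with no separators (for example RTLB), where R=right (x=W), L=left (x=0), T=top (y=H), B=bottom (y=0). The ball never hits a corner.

Final position: (0,11/3)
Wall sequence: RBLRTL

1. t=4/3 → R at (6,5/3); v=(-3,-1)
2. t=5/3 → B at (1,0); v=(-3,1)
3. t=1/3 → L at (0,1/3); v=(3,1)
4. t=2 → R at (6,7/3); v=(-3,1)
5. t=5/3 → T at (1,4); v=(-3,-1)
6. t=1/3 → L at (0,11/3); v=(3,-1)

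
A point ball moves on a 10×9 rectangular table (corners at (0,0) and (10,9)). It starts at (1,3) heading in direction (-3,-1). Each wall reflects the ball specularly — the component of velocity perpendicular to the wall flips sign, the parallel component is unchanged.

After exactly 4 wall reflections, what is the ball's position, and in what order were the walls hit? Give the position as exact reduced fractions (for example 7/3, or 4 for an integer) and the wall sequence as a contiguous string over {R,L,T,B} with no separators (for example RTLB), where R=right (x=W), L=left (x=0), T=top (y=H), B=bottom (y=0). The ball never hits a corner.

1. t=1/3 → L at (0,8/3); v=(3,-1)
2. t=8/3 → B at (8,0); v=(3,1)
3. t=2/3 → R at (10,2/3); v=(-3,1)
4. t=10/3 → L at (0,4); v=(3,1)

Final position: (0,4)
Wall sequence: LBRL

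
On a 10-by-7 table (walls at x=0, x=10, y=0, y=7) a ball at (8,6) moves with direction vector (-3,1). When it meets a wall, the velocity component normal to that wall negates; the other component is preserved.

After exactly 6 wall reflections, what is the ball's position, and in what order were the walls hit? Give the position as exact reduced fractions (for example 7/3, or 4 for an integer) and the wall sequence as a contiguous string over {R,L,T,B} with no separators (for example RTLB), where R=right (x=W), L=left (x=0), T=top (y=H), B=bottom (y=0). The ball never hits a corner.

Final position: (10,14/3)
Wall sequence: TLRBLR

1. t=1 → T at (5,7); v=(-3,-1)
2. t=5/3 → L at (0,16/3); v=(3,-1)
3. t=10/3 → R at (10,2); v=(-3,-1)
4. t=2 → B at (4,0); v=(-3,1)
5. t=4/3 → L at (0,4/3); v=(3,1)
6. t=10/3 → R at (10,14/3); v=(-3,1)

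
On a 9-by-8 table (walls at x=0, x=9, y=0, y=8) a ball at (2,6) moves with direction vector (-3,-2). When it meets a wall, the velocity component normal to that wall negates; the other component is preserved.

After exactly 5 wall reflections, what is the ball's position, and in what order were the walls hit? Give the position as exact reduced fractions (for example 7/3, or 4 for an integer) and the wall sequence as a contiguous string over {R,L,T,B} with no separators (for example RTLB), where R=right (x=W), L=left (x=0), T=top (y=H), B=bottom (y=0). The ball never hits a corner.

Final position: (1,8)
Wall sequence: LBRLT

1. t=2/3 → L at (0,14/3); v=(3,-2)
2. t=7/3 → B at (7,0); v=(3,2)
3. t=2/3 → R at (9,4/3); v=(-3,2)
4. t=3 → L at (0,22/3); v=(3,2)
5. t=1/3 → T at (1,8); v=(3,-2)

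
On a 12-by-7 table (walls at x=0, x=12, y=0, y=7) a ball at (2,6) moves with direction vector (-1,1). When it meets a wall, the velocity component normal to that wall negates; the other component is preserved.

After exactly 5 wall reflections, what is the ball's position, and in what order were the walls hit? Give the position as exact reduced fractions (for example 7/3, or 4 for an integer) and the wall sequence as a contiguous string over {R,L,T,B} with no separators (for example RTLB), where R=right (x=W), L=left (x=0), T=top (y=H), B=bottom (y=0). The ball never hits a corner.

Final position: (11,7)
Wall sequence: TLBRT

1. t=1 → T at (1,7); v=(-1,-1)
2. t=1 → L at (0,6); v=(1,-1)
3. t=6 → B at (6,0); v=(1,1)
4. t=6 → R at (12,6); v=(-1,1)
5. t=1 → T at (11,7); v=(-1,-1)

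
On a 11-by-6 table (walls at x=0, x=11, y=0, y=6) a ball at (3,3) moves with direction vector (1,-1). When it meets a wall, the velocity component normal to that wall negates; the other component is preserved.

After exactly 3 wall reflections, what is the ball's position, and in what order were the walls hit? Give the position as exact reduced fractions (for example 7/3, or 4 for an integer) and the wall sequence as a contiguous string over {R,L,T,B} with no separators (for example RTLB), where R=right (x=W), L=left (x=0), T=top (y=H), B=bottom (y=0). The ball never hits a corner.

Final position: (10,6)
Wall sequence: BRT

1. t=3 → B at (6,0); v=(1,1)
2. t=5 → R at (11,5); v=(-1,1)
3. t=1 → T at (10,6); v=(-1,-1)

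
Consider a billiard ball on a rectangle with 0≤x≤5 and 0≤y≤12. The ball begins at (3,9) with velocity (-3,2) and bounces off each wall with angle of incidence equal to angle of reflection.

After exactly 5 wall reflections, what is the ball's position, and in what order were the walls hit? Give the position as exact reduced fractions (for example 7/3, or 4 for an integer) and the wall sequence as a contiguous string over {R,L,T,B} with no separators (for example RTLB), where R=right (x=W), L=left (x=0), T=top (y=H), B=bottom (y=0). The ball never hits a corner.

Final position: (5,3)
Wall sequence: LTRLR

1. t=1 → L at (0,11); v=(3,2)
2. t=1/2 → T at (3/2,12); v=(3,-2)
3. t=7/6 → R at (5,29/3); v=(-3,-2)
4. t=5/3 → L at (0,19/3); v=(3,-2)
5. t=5/3 → R at (5,3); v=(-3,-2)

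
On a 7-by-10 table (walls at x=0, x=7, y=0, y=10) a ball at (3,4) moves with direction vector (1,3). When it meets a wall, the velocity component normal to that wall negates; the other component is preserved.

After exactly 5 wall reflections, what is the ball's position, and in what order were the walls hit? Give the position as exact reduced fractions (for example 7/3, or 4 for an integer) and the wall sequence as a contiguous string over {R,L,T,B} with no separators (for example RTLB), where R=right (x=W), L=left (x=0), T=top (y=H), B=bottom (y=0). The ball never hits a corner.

1. t=2 → T at (5,10); v=(1,-3)
2. t=2 → R at (7,4); v=(-1,-3)
3. t=4/3 → B at (17/3,0); v=(-1,3)
4. t=10/3 → T at (7/3,10); v=(-1,-3)
5. t=7/3 → L at (0,3); v=(1,-3)

Final position: (0,3)
Wall sequence: TRBTL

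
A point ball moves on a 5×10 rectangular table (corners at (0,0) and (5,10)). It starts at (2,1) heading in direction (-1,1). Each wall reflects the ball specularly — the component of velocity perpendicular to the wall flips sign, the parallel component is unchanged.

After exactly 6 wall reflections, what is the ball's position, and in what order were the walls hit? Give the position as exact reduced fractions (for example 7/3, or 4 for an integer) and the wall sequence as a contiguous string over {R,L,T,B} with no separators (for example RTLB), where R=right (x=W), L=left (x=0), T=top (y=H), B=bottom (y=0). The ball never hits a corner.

1. t=2 → L at (0,3); v=(1,1)
2. t=5 → R at (5,8); v=(-1,1)
3. t=2 → T at (3,10); v=(-1,-1)
4. t=3 → L at (0,7); v=(1,-1)
5. t=5 → R at (5,2); v=(-1,-1)
6. t=2 → B at (3,0); v=(-1,1)

Final position: (3,0)
Wall sequence: LRTLRB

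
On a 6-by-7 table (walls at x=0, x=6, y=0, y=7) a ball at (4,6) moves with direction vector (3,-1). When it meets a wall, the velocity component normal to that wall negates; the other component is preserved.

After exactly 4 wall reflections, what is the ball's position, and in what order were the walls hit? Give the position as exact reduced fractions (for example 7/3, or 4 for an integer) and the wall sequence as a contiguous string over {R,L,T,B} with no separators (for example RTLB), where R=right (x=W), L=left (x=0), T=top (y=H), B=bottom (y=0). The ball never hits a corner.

Final position: (2,0)
Wall sequence: RLRB

1. t=2/3 → R at (6,16/3); v=(-3,-1)
2. t=2 → L at (0,10/3); v=(3,-1)
3. t=2 → R at (6,4/3); v=(-3,-1)
4. t=4/3 → B at (2,0); v=(-3,1)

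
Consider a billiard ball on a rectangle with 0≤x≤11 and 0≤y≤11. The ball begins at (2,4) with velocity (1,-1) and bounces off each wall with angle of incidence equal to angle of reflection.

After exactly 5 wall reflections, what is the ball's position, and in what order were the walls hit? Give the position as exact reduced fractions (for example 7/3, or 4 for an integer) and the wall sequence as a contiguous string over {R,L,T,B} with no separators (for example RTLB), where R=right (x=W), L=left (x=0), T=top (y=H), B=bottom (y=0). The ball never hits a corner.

1. t=4 → B at (6,0); v=(1,1)
2. t=5 → R at (11,5); v=(-1,1)
3. t=6 → T at (5,11); v=(-1,-1)
4. t=5 → L at (0,6); v=(1,-1)
5. t=6 → B at (6,0); v=(1,1)

Final position: (6,0)
Wall sequence: BRTLB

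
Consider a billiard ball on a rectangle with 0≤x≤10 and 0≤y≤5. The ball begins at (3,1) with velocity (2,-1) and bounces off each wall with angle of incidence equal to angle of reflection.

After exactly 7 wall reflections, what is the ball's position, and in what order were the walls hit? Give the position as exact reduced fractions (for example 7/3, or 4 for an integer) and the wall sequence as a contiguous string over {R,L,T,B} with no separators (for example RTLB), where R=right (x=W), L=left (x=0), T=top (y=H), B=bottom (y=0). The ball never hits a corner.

1. t=1 → B at (5,0); v=(2,1)
2. t=5/2 → R at (10,5/2); v=(-2,1)
3. t=5/2 → T at (5,5); v=(-2,-1)
4. t=5/2 → L at (0,5/2); v=(2,-1)
5. t=5/2 → B at (5,0); v=(2,1)
6. t=5/2 → R at (10,5/2); v=(-2,1)
7. t=5/2 → T at (5,5); v=(-2,-1)

Final position: (5,5)
Wall sequence: BRTLBRT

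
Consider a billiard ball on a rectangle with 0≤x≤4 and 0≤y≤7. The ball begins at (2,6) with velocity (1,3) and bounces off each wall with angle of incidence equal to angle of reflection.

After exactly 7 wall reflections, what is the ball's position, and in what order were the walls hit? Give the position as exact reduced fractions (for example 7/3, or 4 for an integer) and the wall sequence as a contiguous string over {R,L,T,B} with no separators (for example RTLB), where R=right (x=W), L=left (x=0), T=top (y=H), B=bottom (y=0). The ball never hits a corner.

Final position: (11/3,7)
Wall sequence: TRBTLBT

1. t=1/3 → T at (7/3,7); v=(1,-3)
2. t=5/3 → R at (4,2); v=(-1,-3)
3. t=2/3 → B at (10/3,0); v=(-1,3)
4. t=7/3 → T at (1,7); v=(-1,-3)
5. t=1 → L at (0,4); v=(1,-3)
6. t=4/3 → B at (4/3,0); v=(1,3)
7. t=7/3 → T at (11/3,7); v=(1,-3)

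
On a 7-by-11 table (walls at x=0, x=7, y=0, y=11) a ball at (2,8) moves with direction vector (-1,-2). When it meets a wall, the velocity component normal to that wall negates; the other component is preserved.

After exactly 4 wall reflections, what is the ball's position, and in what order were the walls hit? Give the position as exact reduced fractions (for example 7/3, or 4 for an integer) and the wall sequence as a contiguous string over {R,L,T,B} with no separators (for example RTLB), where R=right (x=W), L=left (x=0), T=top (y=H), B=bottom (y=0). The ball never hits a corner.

Final position: (13/2,11)
Wall sequence: LBRT

1. t=2 → L at (0,4); v=(1,-2)
2. t=2 → B at (2,0); v=(1,2)
3. t=5 → R at (7,10); v=(-1,2)
4. t=1/2 → T at (13/2,11); v=(-1,-2)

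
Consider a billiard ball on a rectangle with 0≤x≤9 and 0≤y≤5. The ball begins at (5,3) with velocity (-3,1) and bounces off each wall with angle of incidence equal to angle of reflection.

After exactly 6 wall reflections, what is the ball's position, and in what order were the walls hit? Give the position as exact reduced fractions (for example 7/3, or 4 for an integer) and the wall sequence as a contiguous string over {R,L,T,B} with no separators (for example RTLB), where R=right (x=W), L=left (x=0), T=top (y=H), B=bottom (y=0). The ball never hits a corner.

Final position: (9,11/3)
Wall sequence: LTRBLR

1. t=5/3 → L at (0,14/3); v=(3,1)
2. t=1/3 → T at (1,5); v=(3,-1)
3. t=8/3 → R at (9,7/3); v=(-3,-1)
4. t=7/3 → B at (2,0); v=(-3,1)
5. t=2/3 → L at (0,2/3); v=(3,1)
6. t=3 → R at (9,11/3); v=(-3,1)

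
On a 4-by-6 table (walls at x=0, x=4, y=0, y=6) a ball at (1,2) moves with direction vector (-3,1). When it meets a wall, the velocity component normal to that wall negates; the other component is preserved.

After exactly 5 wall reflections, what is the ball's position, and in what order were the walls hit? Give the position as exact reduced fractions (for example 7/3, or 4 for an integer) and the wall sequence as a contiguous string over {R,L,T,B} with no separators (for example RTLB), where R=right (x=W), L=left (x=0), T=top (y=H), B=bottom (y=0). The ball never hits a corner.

1. t=1/3 → L at (0,7/3); v=(3,1)
2. t=4/3 → R at (4,11/3); v=(-3,1)
3. t=4/3 → L at (0,5); v=(3,1)
4. t=1 → T at (3,6); v=(3,-1)
5. t=1/3 → R at (4,17/3); v=(-3,-1)

Final position: (4,17/3)
Wall sequence: LRLTR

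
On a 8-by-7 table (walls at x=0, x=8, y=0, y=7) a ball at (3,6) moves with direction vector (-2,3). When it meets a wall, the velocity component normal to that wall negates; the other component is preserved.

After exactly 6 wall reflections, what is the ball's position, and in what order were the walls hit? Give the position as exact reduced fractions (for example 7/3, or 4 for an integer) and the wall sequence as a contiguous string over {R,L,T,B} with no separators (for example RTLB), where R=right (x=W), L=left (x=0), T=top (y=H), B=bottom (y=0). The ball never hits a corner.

1. t=1/3 → T at (7/3,7); v=(-2,-3)
2. t=7/6 → L at (0,7/2); v=(2,-3)
3. t=7/6 → B at (7/3,0); v=(2,3)
4. t=7/3 → T at (7,7); v=(2,-3)
5. t=1/2 → R at (8,11/2); v=(-2,-3)
6. t=11/6 → B at (13/3,0); v=(-2,3)

Final position: (13/3,0)
Wall sequence: TLBTRB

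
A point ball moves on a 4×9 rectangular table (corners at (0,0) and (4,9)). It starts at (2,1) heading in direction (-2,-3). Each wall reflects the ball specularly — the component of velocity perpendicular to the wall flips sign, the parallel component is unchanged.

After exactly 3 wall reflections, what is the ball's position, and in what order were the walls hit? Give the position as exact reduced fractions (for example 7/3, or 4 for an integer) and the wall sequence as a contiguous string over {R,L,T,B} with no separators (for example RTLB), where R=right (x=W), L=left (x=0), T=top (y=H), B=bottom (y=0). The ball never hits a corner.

1. t=1/3 → B at (4/3,0); v=(-2,3)
2. t=2/3 → L at (0,2); v=(2,3)
3. t=2 → R at (4,8); v=(-2,3)

Final position: (4,8)
Wall sequence: BLR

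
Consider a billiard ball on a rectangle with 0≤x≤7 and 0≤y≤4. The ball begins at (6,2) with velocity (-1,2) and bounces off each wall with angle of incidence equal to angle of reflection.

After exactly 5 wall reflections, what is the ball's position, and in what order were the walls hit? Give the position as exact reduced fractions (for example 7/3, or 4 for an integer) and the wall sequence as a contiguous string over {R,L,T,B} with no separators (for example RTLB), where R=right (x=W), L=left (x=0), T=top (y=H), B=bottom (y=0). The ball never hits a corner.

Final position: (1,0)
Wall sequence: TBTLB

1. t=1 → T at (5,4); v=(-1,-2)
2. t=2 → B at (3,0); v=(-1,2)
3. t=2 → T at (1,4); v=(-1,-2)
4. t=1 → L at (0,2); v=(1,-2)
5. t=1 → B at (1,0); v=(1,2)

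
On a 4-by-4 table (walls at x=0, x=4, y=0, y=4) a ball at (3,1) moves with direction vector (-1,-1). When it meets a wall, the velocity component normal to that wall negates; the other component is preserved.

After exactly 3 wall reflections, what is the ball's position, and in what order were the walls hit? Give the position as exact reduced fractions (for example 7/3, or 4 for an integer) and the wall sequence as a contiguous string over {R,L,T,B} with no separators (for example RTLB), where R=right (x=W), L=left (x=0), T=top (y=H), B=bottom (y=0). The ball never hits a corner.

1. t=1 → B at (2,0); v=(-1,1)
2. t=2 → L at (0,2); v=(1,1)
3. t=2 → T at (2,4); v=(1,-1)

Final position: (2,4)
Wall sequence: BLT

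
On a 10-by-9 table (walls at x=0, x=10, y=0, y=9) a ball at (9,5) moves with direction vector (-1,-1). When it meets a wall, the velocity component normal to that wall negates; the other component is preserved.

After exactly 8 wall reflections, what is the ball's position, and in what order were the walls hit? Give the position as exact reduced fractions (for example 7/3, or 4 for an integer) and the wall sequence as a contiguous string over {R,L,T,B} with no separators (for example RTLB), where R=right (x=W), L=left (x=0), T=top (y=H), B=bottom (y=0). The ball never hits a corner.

1. t=5 → B at (4,0); v=(-1,1)
2. t=4 → L at (0,4); v=(1,1)
3. t=5 → T at (5,9); v=(1,-1)
4. t=5 → R at (10,4); v=(-1,-1)
5. t=4 → B at (6,0); v=(-1,1)
6. t=6 → L at (0,6); v=(1,1)
7. t=3 → T at (3,9); v=(1,-1)
8. t=7 → R at (10,2); v=(-1,-1)

Final position: (10,2)
Wall sequence: BLTRBLTR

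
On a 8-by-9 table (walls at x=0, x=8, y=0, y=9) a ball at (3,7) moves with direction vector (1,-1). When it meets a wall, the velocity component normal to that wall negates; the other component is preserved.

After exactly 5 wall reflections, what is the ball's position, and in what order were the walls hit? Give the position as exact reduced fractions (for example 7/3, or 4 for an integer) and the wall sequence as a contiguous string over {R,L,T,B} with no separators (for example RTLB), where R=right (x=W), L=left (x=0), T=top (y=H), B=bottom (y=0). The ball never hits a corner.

1. t=5 → R at (8,2); v=(-1,-1)
2. t=2 → B at (6,0); v=(-1,1)
3. t=6 → L at (0,6); v=(1,1)
4. t=3 → T at (3,9); v=(1,-1)
5. t=5 → R at (8,4); v=(-1,-1)

Final position: (8,4)
Wall sequence: RBLTR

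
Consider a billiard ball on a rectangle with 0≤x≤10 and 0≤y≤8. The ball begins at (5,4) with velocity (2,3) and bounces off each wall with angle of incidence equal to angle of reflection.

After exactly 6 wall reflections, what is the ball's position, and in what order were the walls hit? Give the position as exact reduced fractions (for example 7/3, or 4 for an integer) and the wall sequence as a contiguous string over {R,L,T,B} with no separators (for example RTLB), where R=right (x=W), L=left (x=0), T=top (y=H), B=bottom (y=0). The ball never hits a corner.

Final position: (11/3,0)
Wall sequence: TRBTLB

1. t=4/3 → T at (23/3,8); v=(2,-3)
2. t=7/6 → R at (10,9/2); v=(-2,-3)
3. t=3/2 → B at (7,0); v=(-2,3)
4. t=8/3 → T at (5/3,8); v=(-2,-3)
5. t=5/6 → L at (0,11/2); v=(2,-3)
6. t=11/6 → B at (11/3,0); v=(2,3)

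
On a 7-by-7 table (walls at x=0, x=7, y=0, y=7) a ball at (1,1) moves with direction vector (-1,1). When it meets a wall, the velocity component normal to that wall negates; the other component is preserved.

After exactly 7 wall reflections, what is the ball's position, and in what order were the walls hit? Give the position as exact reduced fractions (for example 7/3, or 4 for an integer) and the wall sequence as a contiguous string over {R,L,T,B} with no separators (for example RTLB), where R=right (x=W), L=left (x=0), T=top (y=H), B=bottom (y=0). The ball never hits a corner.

Final position: (7,5)
Wall sequence: LTRBLTR

1. t=1 → L at (0,2); v=(1,1)
2. t=5 → T at (5,7); v=(1,-1)
3. t=2 → R at (7,5); v=(-1,-1)
4. t=5 → B at (2,0); v=(-1,1)
5. t=2 → L at (0,2); v=(1,1)
6. t=5 → T at (5,7); v=(1,-1)
7. t=2 → R at (7,5); v=(-1,-1)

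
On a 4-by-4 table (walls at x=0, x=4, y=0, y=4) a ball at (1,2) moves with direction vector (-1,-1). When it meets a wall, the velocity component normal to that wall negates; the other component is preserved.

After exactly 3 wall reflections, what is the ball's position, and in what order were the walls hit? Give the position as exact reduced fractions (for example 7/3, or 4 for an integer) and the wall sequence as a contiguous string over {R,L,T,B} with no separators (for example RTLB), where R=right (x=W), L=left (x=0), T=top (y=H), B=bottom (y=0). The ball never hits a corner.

1. t=1 → L at (0,1); v=(1,-1)
2. t=1 → B at (1,0); v=(1,1)
3. t=3 → R at (4,3); v=(-1,1)

Final position: (4,3)
Wall sequence: LBR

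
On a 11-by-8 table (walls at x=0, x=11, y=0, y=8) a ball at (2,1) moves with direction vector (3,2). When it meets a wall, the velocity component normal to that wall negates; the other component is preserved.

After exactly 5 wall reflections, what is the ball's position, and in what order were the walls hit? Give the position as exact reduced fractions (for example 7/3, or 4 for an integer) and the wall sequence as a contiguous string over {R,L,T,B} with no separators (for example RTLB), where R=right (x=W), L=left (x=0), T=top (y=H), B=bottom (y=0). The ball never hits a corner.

1. t=3 → R at (11,7); v=(-3,2)
2. t=1/2 → T at (19/2,8); v=(-3,-2)
3. t=19/6 → L at (0,5/3); v=(3,-2)
4. t=5/6 → B at (5/2,0); v=(3,2)
5. t=17/6 → R at (11,17/3); v=(-3,2)

Final position: (11,17/3)
Wall sequence: RTLBR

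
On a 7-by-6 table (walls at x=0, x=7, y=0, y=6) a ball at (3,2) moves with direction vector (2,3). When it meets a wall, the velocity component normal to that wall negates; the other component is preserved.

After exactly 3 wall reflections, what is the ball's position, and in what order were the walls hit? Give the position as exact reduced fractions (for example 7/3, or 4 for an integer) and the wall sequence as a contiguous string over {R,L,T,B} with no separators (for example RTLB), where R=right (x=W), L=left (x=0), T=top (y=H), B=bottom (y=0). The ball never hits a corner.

1. t=4/3 → T at (17/3,6); v=(2,-3)
2. t=2/3 → R at (7,4); v=(-2,-3)
3. t=4/3 → B at (13/3,0); v=(-2,3)

Final position: (13/3,0)
Wall sequence: TRB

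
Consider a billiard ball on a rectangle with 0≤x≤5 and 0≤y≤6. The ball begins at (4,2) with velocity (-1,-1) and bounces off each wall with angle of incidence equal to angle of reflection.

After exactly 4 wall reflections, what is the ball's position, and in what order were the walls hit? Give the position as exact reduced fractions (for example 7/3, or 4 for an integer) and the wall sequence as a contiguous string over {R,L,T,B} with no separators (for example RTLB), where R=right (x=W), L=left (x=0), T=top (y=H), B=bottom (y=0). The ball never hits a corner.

Final position: (5,5)
Wall sequence: BLTR

1. t=2 → B at (2,0); v=(-1,1)
2. t=2 → L at (0,2); v=(1,1)
3. t=4 → T at (4,6); v=(1,-1)
4. t=1 → R at (5,5); v=(-1,-1)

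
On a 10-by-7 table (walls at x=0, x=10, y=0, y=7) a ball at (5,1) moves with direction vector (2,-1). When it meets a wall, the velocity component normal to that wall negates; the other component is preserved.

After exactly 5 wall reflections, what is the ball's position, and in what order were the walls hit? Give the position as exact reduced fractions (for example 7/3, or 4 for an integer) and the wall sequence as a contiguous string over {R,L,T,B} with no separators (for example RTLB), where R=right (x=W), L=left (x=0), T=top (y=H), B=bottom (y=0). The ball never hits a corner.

1. t=1 → B at (7,0); v=(2,1)
2. t=3/2 → R at (10,3/2); v=(-2,1)
3. t=5 → L at (0,13/2); v=(2,1)
4. t=1/2 → T at (1,7); v=(2,-1)
5. t=9/2 → R at (10,5/2); v=(-2,-1)

Final position: (10,5/2)
Wall sequence: BRLTR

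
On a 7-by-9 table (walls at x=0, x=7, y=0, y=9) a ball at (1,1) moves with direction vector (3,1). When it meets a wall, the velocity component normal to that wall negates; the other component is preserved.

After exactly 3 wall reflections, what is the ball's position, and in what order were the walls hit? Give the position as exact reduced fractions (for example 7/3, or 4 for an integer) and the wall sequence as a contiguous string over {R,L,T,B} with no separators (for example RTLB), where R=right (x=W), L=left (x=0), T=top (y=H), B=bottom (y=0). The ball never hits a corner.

1. t=2 → R at (7,3); v=(-3,1)
2. t=7/3 → L at (0,16/3); v=(3,1)
3. t=7/3 → R at (7,23/3); v=(-3,1)

Final position: (7,23/3)
Wall sequence: RLR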